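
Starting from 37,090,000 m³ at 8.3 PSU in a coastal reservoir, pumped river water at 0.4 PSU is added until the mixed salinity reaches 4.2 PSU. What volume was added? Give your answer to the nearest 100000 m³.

40000000 m³

Salt balance: 37,090,000×8.3 + V×0.4 = (37,090,000+V)×4.2
307,847,000 + 0.4V = 155,778,000 + 4.2V
152,069,000 = 3.8V
V = 40,018,157.89 m³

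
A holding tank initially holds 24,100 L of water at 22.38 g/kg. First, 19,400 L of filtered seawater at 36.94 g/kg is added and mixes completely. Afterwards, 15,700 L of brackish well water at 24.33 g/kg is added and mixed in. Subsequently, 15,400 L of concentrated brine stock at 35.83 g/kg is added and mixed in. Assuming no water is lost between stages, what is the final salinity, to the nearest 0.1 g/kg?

29.4 g/kg

Total salt / total volume:
Initial salt = 24,100×22.38 = 539,358
After stage 1: salt = 539,358 + 19,400×36.94 = 1,255,994; volume = 43,500 L; S = 28.873 g/kg
After stage 2: salt = 1,255,994 + 15,700×24.33 = 1,637,975; volume = 59,200 L; S = 27.668 g/kg
After stage 3: salt = 1,637,975 + 15,400×35.83 = 2,189,757; volume = 74,600 L
S = 2,189,757 / 74,600 = 29.3533 g/kg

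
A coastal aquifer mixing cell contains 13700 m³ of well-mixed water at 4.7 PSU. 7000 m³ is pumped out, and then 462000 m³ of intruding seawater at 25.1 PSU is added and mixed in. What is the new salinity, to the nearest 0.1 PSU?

24.8 PSU

Remaining after removal: 6,700 m³ at 4.7 PSU (salt = 31,490)
After addition: salt = 31,490 + 462,000×25.1 = 11,627,690; volume = 468,700 m³
S = 11,627,690 / 468,700 = 24.8084 PSU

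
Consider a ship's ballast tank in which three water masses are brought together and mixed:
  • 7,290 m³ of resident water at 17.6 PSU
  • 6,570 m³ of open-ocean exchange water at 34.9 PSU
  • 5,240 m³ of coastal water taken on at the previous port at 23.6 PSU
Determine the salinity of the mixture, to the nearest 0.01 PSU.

Salt balance:
salt = 7,290×17.6 + 6,570×34.9 + 5,240×23.6 = 128,304 + 229,293 + 123,664 = 481,261
volume = 7,290 + 6,570 + 5,240 = 19,100 m³
S = 481,261 / 19,100 = 25.1969 PSU

25.20 PSU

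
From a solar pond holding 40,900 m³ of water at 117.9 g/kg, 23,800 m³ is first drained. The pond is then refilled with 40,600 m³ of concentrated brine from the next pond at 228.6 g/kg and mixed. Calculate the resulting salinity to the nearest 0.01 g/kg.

195.79 g/kg

Remaining after removal: 17,100 m³ at 117.9 g/kg (salt = 2,016,090)
After addition: salt = 2,016,090 + 40,600×228.6 = 11,297,250; volume = 57,700 m³
S = 11,297,250 / 57,700 = 195.7929 g/kg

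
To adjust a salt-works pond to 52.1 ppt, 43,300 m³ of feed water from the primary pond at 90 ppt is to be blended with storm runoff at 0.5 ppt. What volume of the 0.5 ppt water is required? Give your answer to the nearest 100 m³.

Salt balance: 43,300×90 + V×0.5 = (43,300+V)×52.1
3,897,000 + 0.5V = 2,255,930 + 52.1V
1,641,070 = 51.6V
V = 31,803.68 m³

31800 m³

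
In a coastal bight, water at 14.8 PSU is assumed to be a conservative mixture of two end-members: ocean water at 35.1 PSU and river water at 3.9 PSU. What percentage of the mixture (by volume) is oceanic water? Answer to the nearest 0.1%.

34.9%

Let g be the oceanic fraction. Salt balance per unit volume:
g×35.1 + (1−g)×3.9 = 14.8
g = (14.8 − 3.9) / (35.1 − 3.9) = 10.9/31.2 = 0.3494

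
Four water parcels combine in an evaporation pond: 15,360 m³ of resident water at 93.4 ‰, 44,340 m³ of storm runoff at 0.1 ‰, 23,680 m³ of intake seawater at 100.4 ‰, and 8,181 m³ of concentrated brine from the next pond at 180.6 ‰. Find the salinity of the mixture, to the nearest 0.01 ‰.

Salt balance:
salt = 15,360×93.4 + 44,340×0.1 + 23,680×100.4 + 8,181×180.6 = 1,434,624 + 4,434 + 2,377,472 + 1,477,488.6 = 5,294,018.6
volume = 15,360 + 44,340 + 23,680 + 8,181 = 91,561 m³
S = 5,294,018.6 / 91,561 = 57.8196 ‰

57.82 ‰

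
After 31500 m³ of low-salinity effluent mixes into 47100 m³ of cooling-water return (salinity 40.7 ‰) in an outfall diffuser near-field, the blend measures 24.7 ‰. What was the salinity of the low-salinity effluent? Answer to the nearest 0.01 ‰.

Salt balance: 47,100×40.7 + 31,500×S = 78,600×24.7
1,916,970 + 31,500·S = 1,941,420
S = (1,941,420 − 1,916,970) / 31,500 = 0.7762 ‰

0.78 ‰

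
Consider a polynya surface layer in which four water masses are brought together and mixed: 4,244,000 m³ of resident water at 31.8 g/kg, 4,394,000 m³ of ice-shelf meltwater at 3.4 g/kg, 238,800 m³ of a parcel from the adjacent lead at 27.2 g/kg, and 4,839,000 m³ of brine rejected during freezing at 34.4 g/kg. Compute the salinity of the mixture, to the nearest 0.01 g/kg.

23.54 g/kg

Mass of salt is conserved:
salt = 4,244,000×31.8 + 4,394,000×3.4 + 238,800×27.2 + 4,839,000×34.4 = 134,959,200 + 14,939,600 + 6,495,360 + 166,461,600 = 322,855,760
volume = 4,244,000 + 4,394,000 + 238,800 + 4,839,000 = 13,715,800 m³
S = 322,855,760 / 13,715,800 = 23.539 g/kg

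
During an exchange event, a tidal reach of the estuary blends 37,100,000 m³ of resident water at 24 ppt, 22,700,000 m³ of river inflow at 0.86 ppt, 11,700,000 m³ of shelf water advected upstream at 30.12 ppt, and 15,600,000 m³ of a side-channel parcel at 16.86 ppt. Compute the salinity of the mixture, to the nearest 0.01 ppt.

17.51 ppt

Mass of salt is conserved:
salt = 37,100,000×24 + 22,700,000×0.86 + 11,700,000×30.12 + 15,600,000×16.86 = 890,400,000 + 19,522,000 + 352,404,000 + 263,016,000 = 1,525,342,000
volume = 37,100,000 + 22,700,000 + 11,700,000 + 15,600,000 = 87,100,000 m³
S = 1,525,342,000 / 87,100,000 = 17.5125 ppt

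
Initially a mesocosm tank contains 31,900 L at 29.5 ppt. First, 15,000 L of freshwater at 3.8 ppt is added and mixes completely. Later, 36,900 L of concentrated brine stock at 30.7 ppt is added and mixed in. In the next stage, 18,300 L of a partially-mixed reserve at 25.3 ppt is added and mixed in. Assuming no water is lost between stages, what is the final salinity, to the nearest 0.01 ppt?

25.41 ppt

Mass of salt is conserved:
Initial salt = 31,900×29.5 = 941,050
After stage 1: salt = 941,050 + 15,000×3.8 = 998,050; volume = 46,900 L; S = 21.28 ppt
After stage 2: salt = 998,050 + 36,900×30.7 = 2,130,880; volume = 83,800 L; S = 25.428 ppt
After stage 3: salt = 2,130,880 + 18,300×25.3 = 2,593,870; volume = 102,100 L
S = 2,593,870 / 102,100 = 25.4052 ppt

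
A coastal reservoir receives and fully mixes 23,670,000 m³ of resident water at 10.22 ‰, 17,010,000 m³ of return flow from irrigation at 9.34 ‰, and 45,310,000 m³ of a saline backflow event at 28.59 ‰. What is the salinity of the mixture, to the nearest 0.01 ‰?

Total salt / total volume:
salt = 23,670,000×10.22 + 17,010,000×9.34 + 45,310,000×28.59 = 241,907,400 + 158,873,400 + 1,295,412,900 = 1,696,193,700
volume = 23,670,000 + 17,010,000 + 45,310,000 = 85,990,000 m³
S = 1,696,193,700 / 85,990,000 = 19.7255 ‰

19.73 ‰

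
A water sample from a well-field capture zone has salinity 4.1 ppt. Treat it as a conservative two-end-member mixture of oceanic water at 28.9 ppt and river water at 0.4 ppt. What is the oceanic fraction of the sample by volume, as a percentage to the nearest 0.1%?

Let g be the oceanic fraction. Salt balance per unit volume:
g×28.9 + (1−g)×0.4 = 4.1
g = (4.1 − 0.4) / (28.9 − 0.4) = 3.7/28.5 = 0.1298

13.0%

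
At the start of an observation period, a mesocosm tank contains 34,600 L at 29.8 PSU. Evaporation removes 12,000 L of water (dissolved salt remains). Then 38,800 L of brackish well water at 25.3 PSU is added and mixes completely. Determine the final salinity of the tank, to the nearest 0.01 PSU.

32.78 PSU

After evaporation: salt = 34,600×29.8 = 1,031,080; volume = 34,600 − 12,000 = 22,600 L
After mixing: salt = 1,031,080 + 38,800×25.3 = 2,012,720; volume = 22,600 + 38,800 = 61,400 L
S = 2,012,720 / 61,400 = 32.7805 PSU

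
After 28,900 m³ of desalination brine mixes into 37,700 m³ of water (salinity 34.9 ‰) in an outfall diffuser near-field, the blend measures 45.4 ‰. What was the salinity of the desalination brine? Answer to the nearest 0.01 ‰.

Salt balance: 37,700×34.9 + 28,900×S = 66,600×45.4
1,315,730 + 28,900·S = 3,023,640
S = (3,023,640 − 1,315,730) / 28,900 = 59.0972 ‰

59.10 ‰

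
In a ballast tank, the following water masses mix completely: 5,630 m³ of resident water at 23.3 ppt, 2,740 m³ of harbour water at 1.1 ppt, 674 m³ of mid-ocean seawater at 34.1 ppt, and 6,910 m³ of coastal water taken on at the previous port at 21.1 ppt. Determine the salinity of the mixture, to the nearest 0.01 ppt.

Mass of salt is conserved:
salt = 5,630×23.3 + 2,740×1.1 + 674×34.1 + 6,910×21.1 = 131,179 + 3,014 + 22,983.4 + 145,801 = 302,977.4
volume = 5,630 + 2,740 + 674 + 6,910 = 15,954 m³
S = 302,977.4 / 15,954 = 18.9907 ppt

18.99 ppt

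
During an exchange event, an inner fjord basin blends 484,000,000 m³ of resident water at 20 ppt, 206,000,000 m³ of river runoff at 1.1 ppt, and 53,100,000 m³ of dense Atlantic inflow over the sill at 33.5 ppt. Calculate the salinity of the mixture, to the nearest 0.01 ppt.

15.73 ppt

Conserving salt mass:
salt = 484,000,000×20 + 206,000,000×1.1 + 53,100,000×33.5 = 9,680,000,000 + 226,600,000 + 1,778,850,000 = 11,685,450,000
volume = 484,000,000 + 206,000,000 + 53,100,000 = 743,100,000 m³
S = 11,685,450,000 / 743,100,000 = 15.7253 ppt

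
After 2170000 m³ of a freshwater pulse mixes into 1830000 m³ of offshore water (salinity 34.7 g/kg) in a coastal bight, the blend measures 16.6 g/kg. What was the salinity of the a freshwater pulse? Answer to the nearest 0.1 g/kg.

1.3 g/kg

Salt balance: 1,830,000×34.7 + 2,170,000×S = 4,000,000×16.6
63,501,000 + 2,170,000·S = 66,400,000
S = (66,400,000 − 63,501,000) / 2,170,000 = 1.3359 g/kg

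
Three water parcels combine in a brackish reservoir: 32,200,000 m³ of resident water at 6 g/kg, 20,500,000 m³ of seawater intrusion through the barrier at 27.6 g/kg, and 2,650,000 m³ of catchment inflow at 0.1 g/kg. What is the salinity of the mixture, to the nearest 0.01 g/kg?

Mass of salt is conserved:
salt = 32,200,000×6 + 20,500,000×27.6 + 2,650,000×0.1 = 193,200,000 + 565,800,000 + 265,000 = 759,265,000
volume = 32,200,000 + 20,500,000 + 2,650,000 = 55,350,000 m³
S = 759,265,000 / 55,350,000 = 13.7175 g/kg

13.72 g/kg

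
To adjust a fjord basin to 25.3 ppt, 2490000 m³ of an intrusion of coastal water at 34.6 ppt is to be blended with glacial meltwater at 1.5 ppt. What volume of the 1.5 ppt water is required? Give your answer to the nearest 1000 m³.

973000 m³

Salt balance: 2,490,000×34.6 + V×1.5 = (2,490,000+V)×25.3
86,154,000 + 1.5V = 62,997,000 + 25.3V
23,157,000 = 23.8V
V = 972,983.19 m³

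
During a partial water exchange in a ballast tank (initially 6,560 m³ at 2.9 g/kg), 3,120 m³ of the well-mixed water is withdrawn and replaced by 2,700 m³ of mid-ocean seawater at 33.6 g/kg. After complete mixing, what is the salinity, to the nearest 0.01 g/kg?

16.40 g/kg

Remaining after removal: 3,440 m³ at 2.9 g/kg (salt = 9,976)
After addition: salt = 9,976 + 2,700×33.6 = 100,696; volume = 6,140 m³
S = 100,696 / 6,140 = 16.4 g/kg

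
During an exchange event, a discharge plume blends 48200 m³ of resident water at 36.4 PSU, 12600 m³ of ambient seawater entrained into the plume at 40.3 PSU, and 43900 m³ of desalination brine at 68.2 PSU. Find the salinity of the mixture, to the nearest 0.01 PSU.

50.20 PSU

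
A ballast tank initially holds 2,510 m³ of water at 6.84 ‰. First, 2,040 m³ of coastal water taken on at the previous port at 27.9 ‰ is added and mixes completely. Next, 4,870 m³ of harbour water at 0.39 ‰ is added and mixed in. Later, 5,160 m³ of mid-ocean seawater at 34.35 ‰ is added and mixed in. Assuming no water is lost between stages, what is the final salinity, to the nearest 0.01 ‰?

Total salt / total volume:
Initial salt = 2,510×6.84 = 17,168.4
After stage 1: salt = 17,168.4 + 2,040×27.9 = 74,084.4; volume = 4,550 m³; S = 16.282 ‰
After stage 2: salt = 74,084.4 + 4,870×0.39 = 75,983.7; volume = 9,420 m³; S = 8.066 ‰
After stage 3: salt = 75,983.7 + 5,160×34.35 = 253,229.7; volume = 14,580 m³
S = 253,229.7 / 14,580 = 17.3683 ‰

17.37 ‰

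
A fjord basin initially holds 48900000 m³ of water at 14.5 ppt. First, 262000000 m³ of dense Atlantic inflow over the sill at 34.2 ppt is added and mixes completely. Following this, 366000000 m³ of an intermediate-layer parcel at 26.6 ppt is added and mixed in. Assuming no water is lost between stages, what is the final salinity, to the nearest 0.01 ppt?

Mass of salt is conserved:
Initial salt = 48,900,000×14.5 = 709,050,000
After stage 1: salt = 709,050,000 + 262,000,000×34.2 = 9,669,450,000; volume = 310,900,000 m³; S = 31.101 ppt
After stage 2: salt = 9,669,450,000 + 366,000,000×26.6 = 19,405,050,000; volume = 676,900,000 m³
S = 19,405,050,000 / 676,900,000 = 28.6675 ppt

28.67 ppt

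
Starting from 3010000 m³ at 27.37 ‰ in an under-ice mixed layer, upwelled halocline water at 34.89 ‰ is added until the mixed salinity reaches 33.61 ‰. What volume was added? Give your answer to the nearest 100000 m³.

Salt balance: 3,010,000×27.37 + V×34.89 = (3,010,000+V)×33.61
82,383,700 + 34.89V = 101,166,100 + 33.61V
18,782,400 = 1.28V
V = 14,673,750 m³

14700000 m³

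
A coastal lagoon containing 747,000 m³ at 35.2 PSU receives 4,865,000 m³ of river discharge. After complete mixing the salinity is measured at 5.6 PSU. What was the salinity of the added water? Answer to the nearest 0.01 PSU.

1.06 PSU

Salt balance: 747,000×35.2 + 4,865,000×S = 5,612,000×5.6
26,294,400 + 4,865,000·S = 31,427,200
S = (31,427,200 − 26,294,400) / 4,865,000 = 1.055 PSU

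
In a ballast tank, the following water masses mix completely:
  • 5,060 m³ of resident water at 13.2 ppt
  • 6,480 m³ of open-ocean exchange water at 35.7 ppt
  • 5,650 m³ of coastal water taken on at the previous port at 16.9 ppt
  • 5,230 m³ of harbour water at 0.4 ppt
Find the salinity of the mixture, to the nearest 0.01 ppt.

17.65 ppt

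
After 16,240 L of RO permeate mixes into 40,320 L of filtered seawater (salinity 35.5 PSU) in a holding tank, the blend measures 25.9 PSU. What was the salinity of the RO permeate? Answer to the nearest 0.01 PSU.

Salt balance: 40,320×35.5 + 16,240×S = 56,560×25.9
1,431,360 + 16,240·S = 1,464,904
S = (1,464,904 − 1,431,360) / 16,240 = 2.0655 PSU

2.07 PSU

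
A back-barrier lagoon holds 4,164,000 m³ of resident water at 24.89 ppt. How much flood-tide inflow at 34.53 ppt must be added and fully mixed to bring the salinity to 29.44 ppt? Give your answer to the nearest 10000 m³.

3720000 m³

Salt balance: 4,164,000×24.89 + V×34.53 = (4,164,000+V)×29.44
103,641,960 + 34.53V = 122,588,160 + 29.44V
18,946,200 = 5.09V
V = 3,722,239.69 m³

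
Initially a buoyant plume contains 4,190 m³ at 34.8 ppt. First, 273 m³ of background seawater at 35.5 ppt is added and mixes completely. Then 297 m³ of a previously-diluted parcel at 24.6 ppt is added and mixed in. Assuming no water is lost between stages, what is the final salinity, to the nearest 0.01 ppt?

By conservation of dissolved salt,
Initial salt = 4,190×34.8 = 145,812
After stage 1: salt = 145,812 + 273×35.5 = 155,503.5; volume = 4,463 m³; S = 34.843 ppt
After stage 2: salt = 155,503.5 + 297×24.6 = 162,809.7; volume = 4,760 m³
S = 162,809.7 / 4,760 = 34.2037 ppt

34.20 ppt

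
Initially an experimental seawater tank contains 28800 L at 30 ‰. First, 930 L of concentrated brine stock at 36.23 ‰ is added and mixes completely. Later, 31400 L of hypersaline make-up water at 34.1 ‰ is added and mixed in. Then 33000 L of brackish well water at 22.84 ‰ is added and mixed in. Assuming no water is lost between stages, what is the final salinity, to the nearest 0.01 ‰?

28.92 ‰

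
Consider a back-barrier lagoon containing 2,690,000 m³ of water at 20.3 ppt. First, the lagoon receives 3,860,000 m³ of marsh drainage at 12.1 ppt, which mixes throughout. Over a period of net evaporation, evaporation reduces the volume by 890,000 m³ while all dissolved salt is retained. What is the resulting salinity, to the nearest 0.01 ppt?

After mixing: salt = 2,690,000×20.3 + 3,860,000×12.1 = 101,313,000; volume = 6,550,000 m³
After evaporation: salt unchanged = 101,313,000; volume = 6,550,000 − 890,000 = 5,660,000 m³
S = 101,313,000 / 5,660,000 = 17.8998 ppt

17.90 ppt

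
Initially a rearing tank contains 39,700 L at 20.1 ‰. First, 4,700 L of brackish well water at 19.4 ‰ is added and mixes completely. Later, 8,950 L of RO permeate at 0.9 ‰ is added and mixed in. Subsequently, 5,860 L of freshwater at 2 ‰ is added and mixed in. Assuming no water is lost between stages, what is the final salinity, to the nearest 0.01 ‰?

Weighted by volume,
Initial salt = 39,700×20.1 = 797,970
After stage 1: salt = 797,970 + 4,700×19.4 = 889,150; volume = 44,400 L; S = 20.026 ‰
After stage 2: salt = 889,150 + 8,950×0.9 = 897,205; volume = 53,350 L; S = 16.817 ‰
After stage 3: salt = 897,205 + 5,860×2 = 908,925; volume = 59,210 L
S = 908,925 / 59,210 = 15.3509 ‰

15.35 ‰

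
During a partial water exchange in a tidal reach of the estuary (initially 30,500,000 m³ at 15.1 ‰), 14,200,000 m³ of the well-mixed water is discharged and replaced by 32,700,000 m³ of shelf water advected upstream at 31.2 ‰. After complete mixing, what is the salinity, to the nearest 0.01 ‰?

25.84 ‰

Remaining after removal: 16,300,000 m³ at 15.1 ‰ (salt = 246,130,000)
After addition: salt = 246,130,000 + 32,700,000×31.2 = 1,266,370,000; volume = 49,000,000 m³
S = 1,266,370,000 / 49,000,000 = 25.8443 ‰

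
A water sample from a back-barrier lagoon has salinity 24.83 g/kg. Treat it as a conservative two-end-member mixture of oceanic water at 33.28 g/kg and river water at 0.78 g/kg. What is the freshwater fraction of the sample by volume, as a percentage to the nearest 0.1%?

26.0%

Let f be the freshwater fraction. Salt balance per unit volume:
f×0.78 + (1−f)×33.28 = 24.83
f = (33.28 − 24.83) / (33.28 − 0.78) = 8.45/32.5 = 0.26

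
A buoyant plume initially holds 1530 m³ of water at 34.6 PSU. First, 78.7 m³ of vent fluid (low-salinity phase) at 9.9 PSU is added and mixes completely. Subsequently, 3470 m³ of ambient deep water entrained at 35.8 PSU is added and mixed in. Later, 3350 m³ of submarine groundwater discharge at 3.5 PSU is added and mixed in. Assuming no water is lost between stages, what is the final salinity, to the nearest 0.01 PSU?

22.50 PSU

Salt balance:
Initial salt = 1,530×34.6 = 52,938
After stage 1: salt = 52,938 + 78.7×9.9 = 53,717.13; volume = 1,608.7 m³; S = 33.392 PSU
After stage 2: salt = 53,717.13 + 3,470×35.8 = 177,943.13; volume = 5,078.7 m³; S = 35.037 PSU
After stage 3: salt = 177,943.13 + 3,350×3.5 = 189,668.13; volume = 8,428.7 m³
S = 189,668.13 / 8,428.7 = 22.5027 PSU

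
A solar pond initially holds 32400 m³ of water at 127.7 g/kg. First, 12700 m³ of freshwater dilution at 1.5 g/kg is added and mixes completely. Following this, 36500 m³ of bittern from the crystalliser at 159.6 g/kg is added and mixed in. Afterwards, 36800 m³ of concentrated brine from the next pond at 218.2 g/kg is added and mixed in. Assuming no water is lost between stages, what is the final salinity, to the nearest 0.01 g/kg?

Total salt / total volume:
Initial salt = 32,400×127.7 = 4,137,480
After stage 1: salt = 4,137,480 + 12,700×1.5 = 4,156,530; volume = 45,100 m³; S = 92.163 g/kg
After stage 2: salt = 4,156,530 + 36,500×159.6 = 9,981,930; volume = 81,600 m³; S = 122.328 g/kg
After stage 3: salt = 9,981,930 + 36,800×218.2 = 18,011,690; volume = 118,400 m³
S = 18,011,690 / 118,400 = 152.1258 g/kg

152.13 g/kg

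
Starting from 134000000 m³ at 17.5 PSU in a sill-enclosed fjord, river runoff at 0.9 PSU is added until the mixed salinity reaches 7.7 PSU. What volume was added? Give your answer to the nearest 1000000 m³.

193000000 m³

Salt balance: 134,000,000×17.5 + V×0.9 = (134,000,000+V)×7.7
2,345,000,000 + 0.9V = 1,031,800,000 + 7.7V
1,313,200,000 = 6.8V
V = 193,117,647.06 m³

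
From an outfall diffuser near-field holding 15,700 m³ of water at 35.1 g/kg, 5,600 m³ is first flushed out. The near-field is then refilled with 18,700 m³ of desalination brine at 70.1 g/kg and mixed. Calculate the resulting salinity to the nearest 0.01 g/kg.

Remaining after removal: 10,100 m³ at 35.1 g/kg (salt = 354,510)
After addition: salt = 354,510 + 18,700×70.1 = 1,665,380; volume = 28,800 m³
S = 1,665,380 / 28,800 = 57.8257 g/kg

57.83 g/kg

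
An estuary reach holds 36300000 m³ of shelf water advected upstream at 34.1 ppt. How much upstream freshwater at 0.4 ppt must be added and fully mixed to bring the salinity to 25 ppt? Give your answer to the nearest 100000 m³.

Salt balance: 36,300,000×34.1 + V×0.4 = (36,300,000+V)×25
1,237,830,000 + 0.4V = 907,500,000 + 25V
330,330,000 = 24.6V
V = 13,428,048.78 m³

13400000 m³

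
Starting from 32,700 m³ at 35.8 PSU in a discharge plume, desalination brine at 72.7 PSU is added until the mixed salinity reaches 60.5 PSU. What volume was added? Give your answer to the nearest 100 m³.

Salt balance: 32,700×35.8 + V×72.7 = (32,700+V)×60.5
1,170,660 + 72.7V = 1,978,350 + 60.5V
807,690 = 12.2V
V = 66,204.1 m³

66200 m³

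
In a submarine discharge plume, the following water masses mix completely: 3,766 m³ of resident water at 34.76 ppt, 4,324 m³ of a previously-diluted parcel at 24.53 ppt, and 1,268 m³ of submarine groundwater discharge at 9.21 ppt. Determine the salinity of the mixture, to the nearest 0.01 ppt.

Total salt / total volume:
salt = 3,766×34.76 + 4,324×24.53 + 1,268×9.21 = 130,906.16 + 106,067.72 + 11,678.28 = 248,652.16
volume = 3,766 + 4,324 + 1,268 = 9,358 m³
S = 248,652.16 / 9,358 = 26.5711 ppt

26.57 ppt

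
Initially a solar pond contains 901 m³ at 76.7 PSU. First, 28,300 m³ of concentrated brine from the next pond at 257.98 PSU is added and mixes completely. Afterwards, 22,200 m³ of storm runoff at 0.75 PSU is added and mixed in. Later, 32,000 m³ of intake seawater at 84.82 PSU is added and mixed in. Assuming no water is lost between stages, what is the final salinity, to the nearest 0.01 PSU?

By conservation of dissolved salt,
Initial salt = 901×76.7 = 69,106.7
After stage 1: salt = 69,106.7 + 28,300×257.98 = 7,369,940.7; volume = 29,201 m³; S = 252.387 PSU
After stage 2: salt = 7,369,940.7 + 22,200×0.75 = 7,386,590.7; volume = 51,401 m³; S = 143.705 PSU
After stage 3: salt = 7,386,590.7 + 32,000×84.82 = 10,100,830.7; volume = 83,401 m³
S = 10,100,830.7 / 83,401 = 121.1116 PSU

121.11 PSU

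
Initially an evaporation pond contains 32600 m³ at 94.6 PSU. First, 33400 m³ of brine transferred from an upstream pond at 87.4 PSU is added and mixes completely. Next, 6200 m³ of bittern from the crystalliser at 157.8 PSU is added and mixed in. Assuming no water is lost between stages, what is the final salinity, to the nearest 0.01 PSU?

96.70 PSU

Mass of salt is conserved:
Initial salt = 32,600×94.6 = 3,083,960
After stage 1: salt = 3,083,960 + 33,400×87.4 = 6,003,120; volume = 66,000 m³; S = 90.956 PSU
After stage 2: salt = 6,003,120 + 6,200×157.8 = 6,981,480; volume = 72,200 m³
S = 6,981,480 / 72,200 = 96.6964 PSU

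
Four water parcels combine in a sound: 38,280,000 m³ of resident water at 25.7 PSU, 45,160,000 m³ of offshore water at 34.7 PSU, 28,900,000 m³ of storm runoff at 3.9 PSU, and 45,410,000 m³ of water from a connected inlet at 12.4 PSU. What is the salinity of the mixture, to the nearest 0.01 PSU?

20.45 PSU

By conservation of dissolved salt,
salt = 38,280,000×25.7 + 45,160,000×34.7 + 28,900,000×3.9 + 45,410,000×12.4 = 983,796,000 + 1,567,052,000 + 112,710,000 + 563,084,000 = 3,226,642,000
volume = 38,280,000 + 45,160,000 + 28,900,000 + 45,410,000 = 157,750,000 m³
S = 3,226,642,000 / 157,750,000 = 20.4541 PSU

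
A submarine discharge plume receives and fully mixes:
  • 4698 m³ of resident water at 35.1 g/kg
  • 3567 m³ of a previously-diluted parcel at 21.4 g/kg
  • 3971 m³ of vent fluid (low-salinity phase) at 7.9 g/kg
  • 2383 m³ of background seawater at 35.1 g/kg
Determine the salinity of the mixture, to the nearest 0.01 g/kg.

24.37 g/kg

Salt balance:
salt = 4,698×35.1 + 3,567×21.4 + 3,971×7.9 + 2,383×35.1 = 164,899.8 + 76,333.8 + 31,370.9 + 83,643.3 = 356,247.8
volume = 4,698 + 3,567 + 3,971 + 2,383 = 14,619 m³
S = 356,247.8 / 14,619 = 24.3688 g/kg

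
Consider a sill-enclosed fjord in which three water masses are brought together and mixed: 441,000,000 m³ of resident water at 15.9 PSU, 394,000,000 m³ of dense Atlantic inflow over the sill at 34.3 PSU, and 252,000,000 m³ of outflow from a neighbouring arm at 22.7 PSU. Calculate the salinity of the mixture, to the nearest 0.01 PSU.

24.15 PSU

Salt balance:
salt = 441,000,000×15.9 + 394,000,000×34.3 + 252,000,000×22.7 = 7,011,900,000 + 13,514,200,000 + 5,720,400,000 = 26,246,500,000
volume = 441,000,000 + 394,000,000 + 252,000,000 = 1,087,000,000 m³
S = 26,246,500,000 / 1,087,000,000 = 24.1458 PSU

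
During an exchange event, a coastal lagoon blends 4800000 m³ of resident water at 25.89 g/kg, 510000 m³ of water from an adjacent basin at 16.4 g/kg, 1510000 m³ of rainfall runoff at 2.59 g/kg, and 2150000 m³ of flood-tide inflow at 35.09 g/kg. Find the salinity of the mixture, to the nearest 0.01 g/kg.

Weighted by volume,
salt = 4,800,000×25.89 + 510,000×16.4 + 1,510,000×2.59 + 2,150,000×35.09 = 124,272,000 + 8,364,000 + 3,910,900 + 75,443,500 = 211,990,400
volume = 4,800,000 + 510,000 + 1,510,000 + 2,150,000 = 8,970,000 m³
S = 211,990,400 / 8,970,000 = 23.6333 g/kg

23.63 g/kg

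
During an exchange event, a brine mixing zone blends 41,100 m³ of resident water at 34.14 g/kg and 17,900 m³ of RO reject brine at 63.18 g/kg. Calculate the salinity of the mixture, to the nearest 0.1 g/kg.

43.0 g/kg

Salt balance:
salt = 41,100×34.14 + 17,900×63.18 = 1,403,154 + 1,130,922 = 2,534,076
volume = 41,100 + 17,900 = 59,000 m³
S = 2,534,076 / 59,000 = 42.95 g/kg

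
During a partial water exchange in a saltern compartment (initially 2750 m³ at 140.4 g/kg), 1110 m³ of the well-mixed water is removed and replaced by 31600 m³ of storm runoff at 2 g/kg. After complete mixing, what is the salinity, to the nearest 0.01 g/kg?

8.83 g/kg

Remaining after removal: 1,640 m³ at 140.4 g/kg (salt = 230,256)
After addition: salt = 230,256 + 31,600×2 = 293,456; volume = 33,240 m³
S = 293,456 / 33,240 = 8.8284 g/kg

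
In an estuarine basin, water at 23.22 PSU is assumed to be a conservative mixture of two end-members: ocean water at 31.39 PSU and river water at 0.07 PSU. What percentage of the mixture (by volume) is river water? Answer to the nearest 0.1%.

26.1%

Let f be the freshwater fraction. Salt balance per unit volume:
f×0.07 + (1−f)×31.39 = 23.22
f = (31.39 − 23.22) / (31.39 − 0.07) = 8.17/31.32 = 0.2609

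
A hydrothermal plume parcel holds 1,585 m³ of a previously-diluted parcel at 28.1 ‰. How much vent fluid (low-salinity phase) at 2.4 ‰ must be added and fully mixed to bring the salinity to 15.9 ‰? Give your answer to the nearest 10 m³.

Salt balance: 1,585×28.1 + V×2.4 = (1,585+V)×15.9
44,538.5 + 2.4V = 25,201.5 + 15.9V
19,337 = 13.5V
V = 1,432.37 m³

1430 m³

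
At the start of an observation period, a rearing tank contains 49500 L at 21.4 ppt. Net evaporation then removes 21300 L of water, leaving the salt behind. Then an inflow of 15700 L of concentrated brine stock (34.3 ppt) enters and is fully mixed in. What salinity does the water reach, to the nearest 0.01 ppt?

36.40 ppt

After evaporation: salt = 49,500×21.4 = 1,059,300; volume = 49,500 − 21,300 = 28,200 L
After mixing: salt = 1,059,300 + 15,700×34.3 = 1,597,810; volume = 28,200 + 15,700 = 43,900 L
S = 1,597,810 / 43,900 = 36.3966 ppt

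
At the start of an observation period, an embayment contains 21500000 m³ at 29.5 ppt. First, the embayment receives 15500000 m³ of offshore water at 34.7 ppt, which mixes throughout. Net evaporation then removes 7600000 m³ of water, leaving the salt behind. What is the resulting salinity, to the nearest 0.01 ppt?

After mixing: salt = 21,500,000×29.5 + 15,500,000×34.7 = 1,172,100,000; volume = 37,000,000 m³
After evaporation: salt unchanged = 1,172,100,000; volume = 37,000,000 − 7,600,000 = 29,400,000 m³
S = 1,172,100,000 / 29,400,000 = 39.8673 ppt

39.87 ppt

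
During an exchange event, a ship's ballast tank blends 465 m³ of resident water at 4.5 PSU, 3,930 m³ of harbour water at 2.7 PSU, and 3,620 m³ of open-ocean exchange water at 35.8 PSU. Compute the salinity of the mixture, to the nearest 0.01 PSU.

17.75 PSU

Weighted by volume,
salt = 465×4.5 + 3,930×2.7 + 3,620×35.8 = 2,092.5 + 10,611 + 129,596 = 142,299.5
volume = 465 + 3,930 + 3,620 = 8,015 m³
S = 142,299.5 / 8,015 = 17.7541 PSU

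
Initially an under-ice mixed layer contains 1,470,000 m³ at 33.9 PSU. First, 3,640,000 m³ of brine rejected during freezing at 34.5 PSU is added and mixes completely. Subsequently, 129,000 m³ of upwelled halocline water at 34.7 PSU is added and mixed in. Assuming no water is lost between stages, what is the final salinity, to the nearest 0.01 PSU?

34.34 PSU

Salt balance:
Initial salt = 1,470,000×33.9 = 49,833,000
After stage 1: salt = 49,833,000 + 3,640,000×34.5 = 175,413,000; volume = 5,110,000 m³; S = 34.327 PSU
After stage 2: salt = 175,413,000 + 129,000×34.7 = 179,889,300; volume = 5,239,000 m³
S = 179,889,300 / 5,239,000 = 34.3366 PSU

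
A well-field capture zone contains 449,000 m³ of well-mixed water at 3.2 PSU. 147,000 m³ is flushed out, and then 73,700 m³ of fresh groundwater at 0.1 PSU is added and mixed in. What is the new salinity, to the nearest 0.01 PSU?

2.59 PSU

Remaining after removal: 302,000 m³ at 3.2 PSU (salt = 966,400)
After addition: salt = 966,400 + 73,700×0.1 = 973,770; volume = 375,700 m³
S = 973,770 / 375,700 = 2.5919 PSU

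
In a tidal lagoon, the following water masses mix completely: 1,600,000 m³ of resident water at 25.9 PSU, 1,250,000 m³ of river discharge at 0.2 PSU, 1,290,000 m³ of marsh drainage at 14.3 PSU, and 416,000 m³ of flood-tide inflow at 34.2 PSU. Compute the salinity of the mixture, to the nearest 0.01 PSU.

16.32 PSU

By conservation of dissolved salt,
salt = 1,600,000×25.9 + 1,250,000×0.2 + 1,290,000×14.3 + 416,000×34.2 = 41,440,000 + 250,000 + 18,447,000 + 14,227,200 = 74,364,200
volume = 1,600,000 + 1,250,000 + 1,290,000 + 416,000 = 4,556,000 m³
S = 74,364,200 / 4,556,000 = 16.3223 PSU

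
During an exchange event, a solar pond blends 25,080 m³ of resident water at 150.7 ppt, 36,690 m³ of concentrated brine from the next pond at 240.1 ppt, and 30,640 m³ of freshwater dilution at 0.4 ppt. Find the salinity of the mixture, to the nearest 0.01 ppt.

Salt balance:
salt = 25,080×150.7 + 36,690×240.1 + 30,640×0.4 = 3,779,556 + 8,809,269 + 12,256 = 12,601,081
volume = 25,080 + 36,690 + 30,640 = 92,410 m³
S = 12,601,081 / 92,410 = 136.3606 ppt

136.36 ppt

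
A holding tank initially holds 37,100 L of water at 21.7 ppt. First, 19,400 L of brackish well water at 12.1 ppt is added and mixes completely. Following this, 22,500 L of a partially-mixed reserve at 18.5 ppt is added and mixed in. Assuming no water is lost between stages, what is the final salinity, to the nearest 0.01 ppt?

18.43 ppt

Weighted by volume,
Initial salt = 37,100×21.7 = 805,070
After stage 1: salt = 805,070 + 19,400×12.1 = 1,039,810; volume = 56,500 L; S = 18.404 ppt
After stage 2: salt = 1,039,810 + 22,500×18.5 = 1,456,060; volume = 79,000 L
S = 1,456,060 / 79,000 = 18.4311 ppt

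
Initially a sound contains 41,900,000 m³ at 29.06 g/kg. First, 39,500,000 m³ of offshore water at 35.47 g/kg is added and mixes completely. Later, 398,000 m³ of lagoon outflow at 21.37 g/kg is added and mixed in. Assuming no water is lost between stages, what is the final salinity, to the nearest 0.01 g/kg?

Salt balance:
Initial salt = 41,900,000×29.06 = 1,217,614,000
After stage 1: salt = 1,217,614,000 + 39,500,000×35.47 = 2,618,679,000; volume = 81,400,000 m³; S = 32.171 g/kg
After stage 2: salt = 2,618,679,000 + 398,000×21.37 = 2,627,184,260; volume = 81,798,000 m³
S = 2,627,184,260 / 81,798,000 = 32.118 g/kg

32.12 g/kg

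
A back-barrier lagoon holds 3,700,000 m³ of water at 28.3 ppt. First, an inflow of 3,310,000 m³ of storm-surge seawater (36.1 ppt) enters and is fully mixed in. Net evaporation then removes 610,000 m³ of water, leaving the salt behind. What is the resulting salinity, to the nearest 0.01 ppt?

After mixing: salt = 3,700,000×28.3 + 3,310,000×36.1 = 224,201,000; volume = 7,010,000 m³
After evaporation: salt unchanged = 224,201,000; volume = 7,010,000 − 610,000 = 6,400,000 m³
S = 224,201,000 / 6,400,000 = 35.0314 ppt

35.03 ppt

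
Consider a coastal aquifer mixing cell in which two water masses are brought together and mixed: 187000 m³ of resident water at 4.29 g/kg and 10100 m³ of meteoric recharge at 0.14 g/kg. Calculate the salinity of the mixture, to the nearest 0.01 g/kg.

4.08 g/kg

Mass of salt is conserved:
salt = 187,000×4.29 + 10,100×0.14 = 802,230 + 1,414 = 803,644
volume = 187,000 + 10,100 = 197,100 m³
S = 803,644 / 197,100 = 4.0773 g/kg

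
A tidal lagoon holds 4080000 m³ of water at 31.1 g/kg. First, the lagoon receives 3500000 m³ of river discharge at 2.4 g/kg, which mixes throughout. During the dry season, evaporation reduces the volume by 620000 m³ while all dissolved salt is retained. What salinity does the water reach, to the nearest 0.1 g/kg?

After mixing: salt = 4,080,000×31.1 + 3,500,000×2.4 = 135,288,000; volume = 7,580,000 m³
After evaporation: salt unchanged = 135,288,000; volume = 7,580,000 − 620,000 = 6,960,000 m³
S = 135,288,000 / 6,960,000 = 19.4379 g/kg

19.4 g/kg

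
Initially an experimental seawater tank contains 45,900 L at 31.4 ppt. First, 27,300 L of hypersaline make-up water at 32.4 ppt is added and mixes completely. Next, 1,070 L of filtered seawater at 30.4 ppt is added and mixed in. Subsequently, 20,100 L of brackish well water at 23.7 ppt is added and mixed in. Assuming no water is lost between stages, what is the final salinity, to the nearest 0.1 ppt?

Salt balance:
Initial salt = 45,900×31.4 = 1,441,260
After stage 1: salt = 1,441,260 + 27,300×32.4 = 2,325,780; volume = 73,200 L; S = 31.773 ppt
After stage 2: salt = 2,325,780 + 1,070×30.4 = 2,358,308; volume = 74,270 L; S = 31.753 ppt
After stage 3: salt = 2,358,308 + 20,100×23.7 = 2,834,678; volume = 94,370 L
S = 2,834,678 / 94,370 = 30.0379 ppt

30.0 ppt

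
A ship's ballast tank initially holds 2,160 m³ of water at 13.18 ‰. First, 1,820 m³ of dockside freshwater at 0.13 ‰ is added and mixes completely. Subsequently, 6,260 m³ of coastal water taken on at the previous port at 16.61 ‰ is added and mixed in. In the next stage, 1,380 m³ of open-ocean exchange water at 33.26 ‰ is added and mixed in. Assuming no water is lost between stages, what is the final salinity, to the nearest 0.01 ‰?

15.37 ‰

Conserving salt mass:
Initial salt = 2,160×13.18 = 28,468.8
After stage 1: salt = 28,468.8 + 1,820×0.13 = 28,705.4; volume = 3,980 m³; S = 7.212 ‰
After stage 2: salt = 28,705.4 + 6,260×16.61 = 132,684; volume = 10,240 m³; S = 12.957 ‰
After stage 3: salt = 132,684 + 1,380×33.26 = 178,582.8; volume = 11,620 m³
S = 178,582.8 / 11,620 = 15.3686 ‰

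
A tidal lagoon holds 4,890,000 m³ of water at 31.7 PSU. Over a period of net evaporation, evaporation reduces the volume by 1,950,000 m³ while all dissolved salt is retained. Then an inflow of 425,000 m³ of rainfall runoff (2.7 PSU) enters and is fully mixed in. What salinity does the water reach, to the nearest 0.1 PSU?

46.4 PSU

After evaporation: salt = 4,890,000×31.7 = 155,013,000; volume = 4,890,000 − 1,950,000 = 2,940,000 m³
After mixing: salt = 155,013,000 + 425,000×2.7 = 156,160,500; volume = 2,940,000 + 425,000 = 3,365,000 m³
S = 156,160,500 / 3,365,000 = 46.4073 PSU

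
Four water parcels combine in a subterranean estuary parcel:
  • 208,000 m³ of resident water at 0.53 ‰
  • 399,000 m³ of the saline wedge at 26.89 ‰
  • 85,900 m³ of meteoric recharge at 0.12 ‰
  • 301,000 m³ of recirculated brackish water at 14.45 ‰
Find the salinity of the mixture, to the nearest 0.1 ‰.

Salt balance:
salt = 208,000×0.53 + 399,000×26.89 + 85,900×0.12 + 301,000×14.45 = 110,240 + 10,729,110 + 10,308 + 4,349,450 = 15,199,108
volume = 208,000 + 399,000 + 85,900 + 301,000 = 993,900 m³
S = 15,199,108 / 993,900 = 15.292 ‰

15.3 ‰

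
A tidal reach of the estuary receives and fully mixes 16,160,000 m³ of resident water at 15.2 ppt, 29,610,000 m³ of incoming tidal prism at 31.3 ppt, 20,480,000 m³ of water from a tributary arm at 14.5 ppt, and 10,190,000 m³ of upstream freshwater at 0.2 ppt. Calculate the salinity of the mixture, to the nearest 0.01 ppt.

19.25 ppt

Conserving salt mass:
salt = 16,160,000×15.2 + 29,610,000×31.3 + 20,480,000×14.5 + 10,190,000×0.2 = 245,632,000 + 926,793,000 + 296,960,000 + 2,038,000 = 1,471,423,000
volume = 16,160,000 + 29,610,000 + 20,480,000 + 10,190,000 = 76,440,000 m³
S = 1,471,423,000 / 76,440,000 = 19.2494 ppt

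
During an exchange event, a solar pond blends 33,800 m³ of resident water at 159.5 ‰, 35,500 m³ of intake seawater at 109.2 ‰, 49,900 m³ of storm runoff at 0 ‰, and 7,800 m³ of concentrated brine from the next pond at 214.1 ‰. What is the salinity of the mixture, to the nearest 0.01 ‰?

By conservation of dissolved salt,
salt = 33,800×159.5 + 35,500×109.2 + 49,900×0 + 7,800×214.1 = 5,391,100 + 3,876,600 + 0 + 1,669,980 = 10,937,680
volume = 33,800 + 35,500 + 49,900 + 7,800 = 127,000 m³
S = 10,937,680 / 127,000 = 86.1235 ‰

86.12 ‰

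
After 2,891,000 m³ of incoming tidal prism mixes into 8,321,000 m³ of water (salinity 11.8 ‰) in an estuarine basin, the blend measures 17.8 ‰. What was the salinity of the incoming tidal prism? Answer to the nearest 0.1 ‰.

35.1 ‰

Salt balance: 8,321,000×11.8 + 2,891,000×S = 11,212,000×17.8
98,187,800 + 2,891,000·S = 199,573,600
S = (199,573,600 − 98,187,800) / 2,891,000 = 35.0695 ‰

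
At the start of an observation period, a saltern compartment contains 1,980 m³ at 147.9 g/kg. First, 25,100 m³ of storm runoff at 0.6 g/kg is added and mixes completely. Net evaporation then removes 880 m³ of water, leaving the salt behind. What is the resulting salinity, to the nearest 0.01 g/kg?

After mixing: salt = 1,980×147.9 + 25,100×0.6 = 307,902; volume = 27,080 m³
After evaporation: salt unchanged = 307,902; volume = 27,080 − 880 = 26,200 m³
S = 307,902 / 26,200 = 11.752 g/kg

11.75 g/kg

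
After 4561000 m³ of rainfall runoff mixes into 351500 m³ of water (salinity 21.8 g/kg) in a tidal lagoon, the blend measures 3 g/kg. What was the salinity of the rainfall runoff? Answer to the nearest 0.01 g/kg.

Salt balance: 351,500×21.8 + 4,561,000×S = 4,912,500×3
7,662,700 + 4,561,000·S = 14,737,500
S = (14,737,500 − 7,662,700) / 4,561,000 = 1.5512 g/kg

1.55 g/kg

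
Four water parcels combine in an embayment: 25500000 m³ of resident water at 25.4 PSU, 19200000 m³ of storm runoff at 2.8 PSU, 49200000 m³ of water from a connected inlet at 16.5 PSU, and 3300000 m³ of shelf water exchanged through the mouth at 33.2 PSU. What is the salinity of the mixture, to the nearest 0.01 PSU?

By conservation of dissolved salt,
salt = 25,500,000×25.4 + 19,200,000×2.8 + 49,200,000×16.5 + 3,300,000×33.2 = 647,700,000 + 53,760,000 + 811,800,000 + 109,560,000 = 1,622,820,000
volume = 25,500,000 + 19,200,000 + 49,200,000 + 3,300,000 = 97,200,000 m³
S = 1,622,820,000 / 97,200,000 = 16.6957 PSU

16.70 PSU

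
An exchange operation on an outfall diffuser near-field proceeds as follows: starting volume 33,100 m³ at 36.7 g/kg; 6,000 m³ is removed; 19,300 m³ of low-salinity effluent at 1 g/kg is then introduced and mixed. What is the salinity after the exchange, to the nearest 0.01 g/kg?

Remaining after removal: 27,100 m³ at 36.7 g/kg (salt = 994,570)
After addition: salt = 994,570 + 19,300×1 = 1,013,870; volume = 46,400 m³
S = 1,013,870 / 46,400 = 21.8506 g/kg

21.85 g/kg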